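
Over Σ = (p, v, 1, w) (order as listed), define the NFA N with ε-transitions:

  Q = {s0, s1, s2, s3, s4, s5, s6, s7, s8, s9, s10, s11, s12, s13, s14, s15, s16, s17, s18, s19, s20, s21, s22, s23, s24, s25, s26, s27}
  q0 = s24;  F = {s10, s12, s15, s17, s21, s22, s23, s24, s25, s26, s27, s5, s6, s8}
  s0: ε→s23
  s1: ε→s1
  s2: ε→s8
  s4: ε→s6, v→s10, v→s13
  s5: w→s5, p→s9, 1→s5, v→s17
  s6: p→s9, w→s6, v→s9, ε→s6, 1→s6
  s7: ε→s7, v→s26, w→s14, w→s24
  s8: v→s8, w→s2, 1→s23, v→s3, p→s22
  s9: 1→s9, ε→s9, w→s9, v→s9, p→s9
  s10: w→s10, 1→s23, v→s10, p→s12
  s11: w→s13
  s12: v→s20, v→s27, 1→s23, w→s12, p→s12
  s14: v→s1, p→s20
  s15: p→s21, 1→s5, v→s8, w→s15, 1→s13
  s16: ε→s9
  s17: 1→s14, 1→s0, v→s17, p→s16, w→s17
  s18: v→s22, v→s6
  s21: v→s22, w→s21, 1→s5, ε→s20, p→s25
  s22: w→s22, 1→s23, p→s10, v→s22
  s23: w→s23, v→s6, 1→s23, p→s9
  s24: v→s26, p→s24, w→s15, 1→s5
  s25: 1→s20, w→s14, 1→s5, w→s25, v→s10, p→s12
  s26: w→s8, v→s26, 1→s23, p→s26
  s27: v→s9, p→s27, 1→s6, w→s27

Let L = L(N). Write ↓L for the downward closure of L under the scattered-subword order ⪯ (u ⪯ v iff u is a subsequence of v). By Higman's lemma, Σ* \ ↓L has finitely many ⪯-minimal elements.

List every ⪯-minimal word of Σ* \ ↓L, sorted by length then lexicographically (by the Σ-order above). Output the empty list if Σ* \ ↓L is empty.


|Q|=28, |F|=14, |δ|=85 (9 ε).
min D↑ (15 st, q0=0, F={6}): 0:p→0,v→1,1→2,w→3 1:p→1,v→1,1→4,w→5 2:p→6,v→7,1→2,w→2 3:p→8,v→5,1→2,w→3 4:p→6,v→9,1→4,w→4 5:p→10,v→5,1→4,w→5 6:p→6,v→6,1→6,w→6 7:p→6,v→7,1→4,w→7 8:p→11,v→10,1→2,w→8 9:p→6,v→6,1→9,w→9 10:p→12,v→10,1→4,w→10 11:p→13,v→12,1→2,w→11 12:p→13,v→12,1→4,w→12 13:p→13,v→14,1→4,w→13 14:p→14,v→6,1→9,w→14 (ε-aug+det+¬).
'1p': run [23, 11, 3] end={s16,s20,s9} ∉↓L; 2/2 deletions ∈↓L.
'v1vv': |S_i|=[23, 17, 7, 3, 1] end={s9} ∉↓L; 4/4 single-dels accept.
'wpppvv': N↓-sim [23, 21, 16, 14, 7, 4, 1] end={s9} — reject; 6/6 deletions ∈↓L.
3 words, ⪯-incomp.

Antichain: [1p, v1vv, wpppvv].


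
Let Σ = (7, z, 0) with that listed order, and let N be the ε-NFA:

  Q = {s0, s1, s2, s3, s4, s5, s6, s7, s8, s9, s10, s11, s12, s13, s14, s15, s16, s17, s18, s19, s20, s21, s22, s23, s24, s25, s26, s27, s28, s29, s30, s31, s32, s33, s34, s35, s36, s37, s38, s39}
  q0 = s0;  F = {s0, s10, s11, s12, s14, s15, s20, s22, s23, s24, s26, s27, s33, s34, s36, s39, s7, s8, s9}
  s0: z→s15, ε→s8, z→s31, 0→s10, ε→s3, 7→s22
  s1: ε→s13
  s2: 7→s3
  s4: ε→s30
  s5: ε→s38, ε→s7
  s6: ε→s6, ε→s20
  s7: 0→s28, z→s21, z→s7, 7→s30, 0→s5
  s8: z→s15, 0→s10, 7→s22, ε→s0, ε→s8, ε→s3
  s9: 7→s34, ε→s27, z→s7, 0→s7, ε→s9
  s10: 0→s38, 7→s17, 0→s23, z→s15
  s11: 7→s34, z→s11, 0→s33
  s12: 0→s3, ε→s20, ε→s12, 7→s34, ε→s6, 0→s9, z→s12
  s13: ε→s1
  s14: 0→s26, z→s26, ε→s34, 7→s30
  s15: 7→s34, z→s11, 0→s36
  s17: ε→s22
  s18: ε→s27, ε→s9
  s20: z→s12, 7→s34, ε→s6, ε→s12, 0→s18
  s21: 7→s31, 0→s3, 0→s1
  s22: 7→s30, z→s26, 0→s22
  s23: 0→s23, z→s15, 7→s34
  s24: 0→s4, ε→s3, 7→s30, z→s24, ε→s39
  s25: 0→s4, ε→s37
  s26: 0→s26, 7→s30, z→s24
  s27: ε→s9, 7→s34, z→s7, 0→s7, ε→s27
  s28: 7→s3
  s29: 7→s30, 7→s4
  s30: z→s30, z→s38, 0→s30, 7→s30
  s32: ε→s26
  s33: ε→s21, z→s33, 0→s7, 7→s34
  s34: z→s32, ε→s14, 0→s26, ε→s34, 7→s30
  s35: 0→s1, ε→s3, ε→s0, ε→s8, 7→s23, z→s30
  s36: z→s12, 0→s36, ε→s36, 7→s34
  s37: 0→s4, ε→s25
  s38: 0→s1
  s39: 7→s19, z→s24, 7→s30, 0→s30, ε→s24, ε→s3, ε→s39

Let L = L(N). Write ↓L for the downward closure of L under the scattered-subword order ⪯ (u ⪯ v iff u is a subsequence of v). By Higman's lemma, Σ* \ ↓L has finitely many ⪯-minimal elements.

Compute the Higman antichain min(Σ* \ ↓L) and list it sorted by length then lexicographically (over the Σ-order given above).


|Q|=40, |F|=19, |δ|=120 (40 ε).
min D↑ (15 st, q0=0, F={4}): 0:7→1,z→2,0→3 1:7→4,z→5,0→1 2:7→6,z→7,0→8 3:7→1,z→2,0→9 4:7→4,z→4,0→4 5:7→4,z→10,0→5 6:7→4,z→5,0→5 7:7→6,z→7,0→11 8:7→6,z→12,0→8 9:7→6,z→2,0→9 10:7→4,z→10,0→4 11:7→6,z→11,0→13 12:7→6,z→12,0→14 13:7→4,z→13,0→13 14:7→6,z→13,0→13 (ε-aug+det+¬).
'77': run [34, 16, 5] end={s1,s13,s19,s30,s38} ∉↓L; 2/2 deletions ∈↓L.
'7zz0': run [34, 16, 11, 9, 5] end={s1,s13,s30,s38,s4} ∉↓L; 4/4 deletions ∈↓L.
'z70z0': N↓-sim [34, 28, 14, 10, 9, 5] end={s1,s13,s30,s38,s4} ∉↓L; 5/5 single-dels accept.
'zz007': run [34, 28, 26, 22, 15, 7] end={s1,s13,s19,s3,s30,s31,s38} — reject; 5/5 deletions ∈↓L.
'z0z0z7': N↓-sim [34, 28, 26, 25, 21, 16, 7] end={s1,s13,s19,s3,s30,s31,s38} rej; 6/6 single-dels accept.
'0070z0': N↓-sim [34, 32, 30, 14, 10, 9, 5] end={s1,s13,s30,s38,s4} ∉↓L; 6/6 deletions ∈↓L.
6 words, ⪯-incomp.

Antichain: [77, 7zz0, z70z0, zz007, z0z0z7, 0070z0].


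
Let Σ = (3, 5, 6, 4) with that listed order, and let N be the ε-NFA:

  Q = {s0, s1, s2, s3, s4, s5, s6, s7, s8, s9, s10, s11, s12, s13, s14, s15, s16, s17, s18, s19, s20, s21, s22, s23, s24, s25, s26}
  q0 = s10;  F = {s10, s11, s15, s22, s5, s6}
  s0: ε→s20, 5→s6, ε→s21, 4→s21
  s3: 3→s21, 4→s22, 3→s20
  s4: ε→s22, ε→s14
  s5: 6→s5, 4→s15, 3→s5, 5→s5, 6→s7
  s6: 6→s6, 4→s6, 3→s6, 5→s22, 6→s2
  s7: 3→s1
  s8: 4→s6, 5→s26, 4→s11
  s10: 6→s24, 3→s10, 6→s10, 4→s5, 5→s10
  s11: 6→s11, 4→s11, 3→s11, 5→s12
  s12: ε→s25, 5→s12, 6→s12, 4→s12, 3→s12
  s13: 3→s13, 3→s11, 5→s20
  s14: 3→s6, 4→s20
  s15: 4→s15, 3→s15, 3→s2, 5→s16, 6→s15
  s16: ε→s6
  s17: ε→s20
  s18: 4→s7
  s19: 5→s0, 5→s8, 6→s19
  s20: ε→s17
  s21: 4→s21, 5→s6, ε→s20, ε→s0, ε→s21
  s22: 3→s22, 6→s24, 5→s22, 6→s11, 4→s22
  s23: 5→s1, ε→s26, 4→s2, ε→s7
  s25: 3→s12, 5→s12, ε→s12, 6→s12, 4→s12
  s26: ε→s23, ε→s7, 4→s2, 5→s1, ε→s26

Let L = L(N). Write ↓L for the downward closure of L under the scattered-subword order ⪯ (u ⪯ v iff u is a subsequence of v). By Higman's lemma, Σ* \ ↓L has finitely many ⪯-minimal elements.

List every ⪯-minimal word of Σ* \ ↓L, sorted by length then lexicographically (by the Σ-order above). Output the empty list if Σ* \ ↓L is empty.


min(Σ*\↓L) = [445565].

|Q|=27, |F|=6, |δ|=78 (17 ε).
min D↑ (7 st, q0=0, F={6}): 0:3→0,5→0,6→0,4→1 1:3→1,5→1,6→1,4→2 2:3→2,5→3,6→2,4→2 3:3→3,5→4,6→3,4→3 4:3→4,5→4,6→5,4→4 5:3→5,5→6,6→5,4→5 6:3→6,5→6,6→6,4→6 [Hopcroft].
'445565': |S_i|=[13, 12, 9, 8, 5, 4, 2] end={s12,s25} rej; 6/6 single-dels accept.
1 minimals (antichain).


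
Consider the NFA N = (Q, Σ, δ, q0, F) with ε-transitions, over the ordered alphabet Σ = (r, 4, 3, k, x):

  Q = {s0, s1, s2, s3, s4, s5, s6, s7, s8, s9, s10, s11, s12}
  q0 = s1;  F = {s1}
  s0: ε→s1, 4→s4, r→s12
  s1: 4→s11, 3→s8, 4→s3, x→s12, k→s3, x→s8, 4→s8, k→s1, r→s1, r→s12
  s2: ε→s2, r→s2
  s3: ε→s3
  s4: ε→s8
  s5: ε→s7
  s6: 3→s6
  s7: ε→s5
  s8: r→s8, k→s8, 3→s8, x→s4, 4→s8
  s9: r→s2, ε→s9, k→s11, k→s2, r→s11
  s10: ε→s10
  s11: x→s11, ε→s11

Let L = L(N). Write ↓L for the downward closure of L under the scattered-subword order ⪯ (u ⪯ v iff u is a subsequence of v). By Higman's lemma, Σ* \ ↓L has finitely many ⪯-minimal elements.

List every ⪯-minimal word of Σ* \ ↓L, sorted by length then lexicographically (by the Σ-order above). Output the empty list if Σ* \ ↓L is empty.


A = [4, 3, x].

|Q|=13, |F|=1, |δ|=33 (9 ε).
min D↑ (2 st, q0=0, F={1}): 0:r→0,4→1,3→1,k→0,x→1 1:r→1,4→1,3→1,k→1,x→1 [Hopcroft].
'4': run [6, 4] end={s11,s3,s4,s8} rej; 1/1 single-dels accept.
'3': N↓-sim [6, 2] end={s4,s8} — reject; 1/1 single-dels accept.
'x': |S_i|=[6, 4] end={s11,s12,s4,s8} rej; 1/1 del acc.
3 obstructions.


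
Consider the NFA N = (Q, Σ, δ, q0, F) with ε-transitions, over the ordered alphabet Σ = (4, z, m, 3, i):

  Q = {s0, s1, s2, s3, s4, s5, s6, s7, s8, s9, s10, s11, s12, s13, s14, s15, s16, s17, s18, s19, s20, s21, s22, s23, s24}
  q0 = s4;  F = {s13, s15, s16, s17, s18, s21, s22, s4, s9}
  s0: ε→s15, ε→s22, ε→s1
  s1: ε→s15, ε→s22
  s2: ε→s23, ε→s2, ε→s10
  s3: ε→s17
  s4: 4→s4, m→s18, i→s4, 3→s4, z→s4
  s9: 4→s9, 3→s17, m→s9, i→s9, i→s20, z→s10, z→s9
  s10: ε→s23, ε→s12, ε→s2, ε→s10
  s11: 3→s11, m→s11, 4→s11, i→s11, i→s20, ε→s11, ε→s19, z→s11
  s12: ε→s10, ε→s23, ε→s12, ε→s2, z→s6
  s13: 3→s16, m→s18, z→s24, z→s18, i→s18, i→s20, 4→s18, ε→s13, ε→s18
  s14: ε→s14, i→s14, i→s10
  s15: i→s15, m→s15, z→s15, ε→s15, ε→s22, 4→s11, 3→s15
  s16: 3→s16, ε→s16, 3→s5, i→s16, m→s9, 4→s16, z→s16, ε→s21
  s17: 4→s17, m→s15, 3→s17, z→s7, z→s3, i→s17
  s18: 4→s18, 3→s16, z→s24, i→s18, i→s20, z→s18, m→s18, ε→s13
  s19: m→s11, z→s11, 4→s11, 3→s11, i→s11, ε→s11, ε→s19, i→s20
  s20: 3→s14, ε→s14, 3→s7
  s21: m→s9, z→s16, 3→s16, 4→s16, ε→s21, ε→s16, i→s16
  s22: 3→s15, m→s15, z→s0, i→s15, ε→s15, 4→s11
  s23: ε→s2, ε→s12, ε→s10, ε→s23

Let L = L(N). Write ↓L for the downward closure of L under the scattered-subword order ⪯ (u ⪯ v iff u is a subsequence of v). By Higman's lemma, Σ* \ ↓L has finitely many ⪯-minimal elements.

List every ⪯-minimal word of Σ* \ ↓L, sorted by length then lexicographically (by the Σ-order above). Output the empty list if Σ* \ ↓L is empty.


|Q|=25, |F|=9, |δ|=107 (37 ε).
min D↑ (7 st, q0=0, F={6}): 0:4→0,z→0,m→1,3→0,i→0 1:4→1,z→1,m→1,3→2,i→1 2:4→2,z→2,m→3,3→2,i→2 3:4→3,z→3,m→3,3→4,i→3 4:4→4,z→4,m→5,3→4,i→4 5:4→6,z→5,m→5,3→5,i→5 6:4→6,z→6,m→6,3→6,i→6 (ε-aug+det+¬).
'm3m3m4': N↓-sim [24, 23, 20, 17, 16, 14, 10] end={s10,s11,s12,s14,s19,s2,s20,s23,s6,s7} ∉↓L; 6/6 single-dels accept.
1 minimals (antichain).

Antichain: [m3m3m4].


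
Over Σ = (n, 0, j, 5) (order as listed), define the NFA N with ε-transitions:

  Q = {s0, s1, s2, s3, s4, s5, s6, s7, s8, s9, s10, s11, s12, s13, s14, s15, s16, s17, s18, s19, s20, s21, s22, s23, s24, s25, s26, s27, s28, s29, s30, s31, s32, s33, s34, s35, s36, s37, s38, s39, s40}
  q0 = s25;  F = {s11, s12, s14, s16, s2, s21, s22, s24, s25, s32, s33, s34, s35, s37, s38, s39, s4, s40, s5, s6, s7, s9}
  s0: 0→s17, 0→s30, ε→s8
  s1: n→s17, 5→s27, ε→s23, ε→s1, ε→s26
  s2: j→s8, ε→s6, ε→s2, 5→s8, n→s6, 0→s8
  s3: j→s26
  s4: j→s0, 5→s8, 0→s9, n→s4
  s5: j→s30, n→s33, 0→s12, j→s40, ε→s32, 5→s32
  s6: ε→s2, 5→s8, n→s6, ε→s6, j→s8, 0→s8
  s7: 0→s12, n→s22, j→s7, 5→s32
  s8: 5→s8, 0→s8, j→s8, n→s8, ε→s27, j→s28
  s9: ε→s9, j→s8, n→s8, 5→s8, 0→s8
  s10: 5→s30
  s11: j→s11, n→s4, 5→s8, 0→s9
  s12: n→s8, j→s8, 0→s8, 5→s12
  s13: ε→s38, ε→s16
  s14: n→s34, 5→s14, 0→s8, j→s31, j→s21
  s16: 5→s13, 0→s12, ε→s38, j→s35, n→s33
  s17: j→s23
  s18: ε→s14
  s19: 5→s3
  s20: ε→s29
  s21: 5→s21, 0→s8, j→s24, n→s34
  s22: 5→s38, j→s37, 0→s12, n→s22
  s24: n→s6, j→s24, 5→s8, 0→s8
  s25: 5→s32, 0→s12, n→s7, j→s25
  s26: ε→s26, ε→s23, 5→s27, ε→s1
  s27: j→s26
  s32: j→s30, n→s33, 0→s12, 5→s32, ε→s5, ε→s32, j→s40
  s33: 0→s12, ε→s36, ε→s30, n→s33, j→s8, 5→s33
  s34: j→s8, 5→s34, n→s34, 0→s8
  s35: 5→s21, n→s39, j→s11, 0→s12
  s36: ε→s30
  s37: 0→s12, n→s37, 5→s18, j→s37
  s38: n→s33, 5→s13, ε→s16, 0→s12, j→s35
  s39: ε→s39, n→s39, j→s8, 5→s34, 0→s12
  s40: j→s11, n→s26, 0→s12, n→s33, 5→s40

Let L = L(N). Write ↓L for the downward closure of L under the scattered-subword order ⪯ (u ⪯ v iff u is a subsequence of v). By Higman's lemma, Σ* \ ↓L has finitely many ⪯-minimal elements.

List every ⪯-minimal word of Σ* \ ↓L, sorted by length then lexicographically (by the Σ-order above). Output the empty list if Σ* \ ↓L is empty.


|Q|=41, |F|=22, |δ|=133 (26 ε).
min D↑ (20 st, q0=0, F={5}): 0:n→1,0→2,j→0,5→3 1:n→4,0→2,j→1,5→3 2:n→5,0→5,j→5,5→2 3:n→6,0→2,j→7,5→3 4:n→4,0→2,j→8,5→9 5:n→5,0→5,j→5,5→5 6:n→6,0→2,j→5,5→6 7:n→6,0→2,j→10,5→7 8:n→8,0→2,j→8,5→11 9:n→6,0→2,j→12,5→9 10:n→13,0→14,j→10,5→5 11:n→15,0→5,j→16,5→11 12:n→17,0→2,j→10,5→16 13:n→13,0→14,j→5,5→5 14:n→5,0→5,j→5,5→5 15:n→15,0→5,j→5,5→15 16:n→15,0→5,j→18,5→16 17:n→17,0→2,j→5,5→15 18:n→19,0→5,j→18,5→5 19:n→19,0→5,j→5,5→5 (ε-aug+det+¬).
'0n': |S_i|=[35, 10, 7] end={s1,s17,s23,s26,s27,s28,s8} — reject; 2/2 deletions ∈↓L.
'00': N↓-sim [35, 10, 7] end={s1,s17,s23,s26,s27,s28,s8} rej; 2/2 del acc.
'0j': run [35, 10, 7] end={s1,s17,s23,s26,s27,s28,s8} rej; 2/2 del acc.
'5nj': run [35, 31, 18, 9] end={s0,s1,s17,s23,s26,s27,s28,s30,s8} rej; 3/3 del acc.
'5jj5': |S_i|=[35, 31, 24, 15, 7] end={s1,s17,s23,s26,s27,s28,s8} ∉↓L; 4/4 deletions ∈↓L.
'nnj50': N↓-sim [35, 34, 30, 24, 16, 7] end={s1,s17,s23,s26,s27,s28,s8} ∉↓L; 5/5 deletions ∈↓L.
6 obstructions.

Antichain: [0n, 00, 0j, 5nj, 5jj5, nnj50].


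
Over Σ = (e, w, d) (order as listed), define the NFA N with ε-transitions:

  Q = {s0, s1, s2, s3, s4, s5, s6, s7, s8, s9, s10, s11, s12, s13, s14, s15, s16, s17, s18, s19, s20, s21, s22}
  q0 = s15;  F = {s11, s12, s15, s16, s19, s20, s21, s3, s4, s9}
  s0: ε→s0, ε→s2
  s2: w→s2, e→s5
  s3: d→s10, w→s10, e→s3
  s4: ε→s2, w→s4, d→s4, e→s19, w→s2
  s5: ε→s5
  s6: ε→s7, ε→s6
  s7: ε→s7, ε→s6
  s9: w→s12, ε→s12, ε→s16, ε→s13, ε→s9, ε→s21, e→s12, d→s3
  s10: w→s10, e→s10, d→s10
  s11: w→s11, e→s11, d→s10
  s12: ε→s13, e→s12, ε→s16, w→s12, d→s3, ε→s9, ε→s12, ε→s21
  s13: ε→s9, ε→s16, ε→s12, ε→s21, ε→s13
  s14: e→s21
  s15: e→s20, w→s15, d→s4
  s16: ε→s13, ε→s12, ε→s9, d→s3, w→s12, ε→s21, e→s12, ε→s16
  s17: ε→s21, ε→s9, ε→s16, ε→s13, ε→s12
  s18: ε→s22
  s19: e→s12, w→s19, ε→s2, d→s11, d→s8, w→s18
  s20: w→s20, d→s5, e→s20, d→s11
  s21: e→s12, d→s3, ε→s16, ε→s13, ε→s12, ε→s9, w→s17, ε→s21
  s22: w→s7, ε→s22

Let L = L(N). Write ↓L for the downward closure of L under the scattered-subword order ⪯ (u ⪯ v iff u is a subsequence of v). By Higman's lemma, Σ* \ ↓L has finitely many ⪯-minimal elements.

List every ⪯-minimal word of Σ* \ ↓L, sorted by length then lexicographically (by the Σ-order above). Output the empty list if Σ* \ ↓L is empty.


|Q|=23, |F|=10, |δ|=82 (41 ε).
min D↑ (8 st, q0=0, F={5}): 0:e→1,w→0,d→2 1:e→1,w→1,d→3 2:e→4,w→2,d→2 3:e→3,w→3,d→5 4:e→6,w→4,d→3 5:e→5,w→5,d→5 6:e→6,w→6,d→7 7:e→7,w→5,d→5 [Hopcroft].
'edd': |S_i|=[20, 18, 5, 1] end={s10} ∉↓L; 3/3 single-dels accept.
'deedw': run [20, 18, 17, 10, 2, 1] end={s10} rej; 5/5 deletions ∈↓L.
2 minimals (antichain).

min(Σ*\↓L) = [edd, deedw].


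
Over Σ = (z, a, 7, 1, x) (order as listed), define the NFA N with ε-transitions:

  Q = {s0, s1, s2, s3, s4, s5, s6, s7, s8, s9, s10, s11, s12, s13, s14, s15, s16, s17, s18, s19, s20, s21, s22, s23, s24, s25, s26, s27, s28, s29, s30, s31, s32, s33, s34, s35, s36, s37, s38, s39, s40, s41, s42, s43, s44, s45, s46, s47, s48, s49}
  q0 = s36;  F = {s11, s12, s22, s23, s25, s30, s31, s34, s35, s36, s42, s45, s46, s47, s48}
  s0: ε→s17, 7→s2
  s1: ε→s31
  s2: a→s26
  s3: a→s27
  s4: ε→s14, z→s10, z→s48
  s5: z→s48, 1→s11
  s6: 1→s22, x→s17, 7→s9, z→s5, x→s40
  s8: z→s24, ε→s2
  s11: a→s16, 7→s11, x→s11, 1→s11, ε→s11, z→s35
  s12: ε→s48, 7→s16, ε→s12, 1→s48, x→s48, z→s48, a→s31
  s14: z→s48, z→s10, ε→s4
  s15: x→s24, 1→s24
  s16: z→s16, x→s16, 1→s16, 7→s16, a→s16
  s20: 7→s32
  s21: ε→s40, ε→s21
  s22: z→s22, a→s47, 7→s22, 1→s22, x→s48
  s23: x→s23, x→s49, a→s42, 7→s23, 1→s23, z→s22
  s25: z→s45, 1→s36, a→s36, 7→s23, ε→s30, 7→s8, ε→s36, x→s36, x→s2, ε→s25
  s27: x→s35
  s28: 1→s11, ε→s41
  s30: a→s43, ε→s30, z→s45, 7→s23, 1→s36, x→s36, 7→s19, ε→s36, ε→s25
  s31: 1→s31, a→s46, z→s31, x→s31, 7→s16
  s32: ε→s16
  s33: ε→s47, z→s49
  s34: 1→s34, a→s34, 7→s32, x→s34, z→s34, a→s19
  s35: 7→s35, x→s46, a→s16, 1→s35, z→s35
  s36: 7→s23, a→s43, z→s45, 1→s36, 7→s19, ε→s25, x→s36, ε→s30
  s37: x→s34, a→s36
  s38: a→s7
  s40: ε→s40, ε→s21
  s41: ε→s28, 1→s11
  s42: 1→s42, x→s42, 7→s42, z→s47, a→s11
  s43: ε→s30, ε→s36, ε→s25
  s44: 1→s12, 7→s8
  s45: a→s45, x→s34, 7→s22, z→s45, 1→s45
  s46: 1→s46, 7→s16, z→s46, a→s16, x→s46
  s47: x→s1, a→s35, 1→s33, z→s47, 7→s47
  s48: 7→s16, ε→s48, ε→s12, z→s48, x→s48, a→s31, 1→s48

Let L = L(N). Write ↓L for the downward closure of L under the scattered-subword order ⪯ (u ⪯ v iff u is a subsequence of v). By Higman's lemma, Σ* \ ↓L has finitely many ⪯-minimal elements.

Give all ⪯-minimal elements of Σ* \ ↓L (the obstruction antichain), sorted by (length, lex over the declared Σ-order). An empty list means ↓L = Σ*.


min(Σ*\↓L) = [zx7, 7aaa].

|Q|=50, |F|=15, |δ|=142 (29 ε).
min D↑ (13 st, q0=0, F={8}): 0:z→1,a→0,7→2,1→0,x→0 1:z→1,a→1,7→3,1→1,x→4 2:z→3,a→5,7→2,1→2,x→2 3:z→3,a→6,7→3,1→3,x→7 4:z→4,a→4,7→8,1→4,x→4 5:z→6,a→9,7→5,1→5,x→5 6:z→6,a→10,7→6,1→6,x→11 7:z→7,a→11,7→8,1→7,x→7 8:z→8,a→8,7→8,1→8,x→8 9:z→10,a→8,7→9,1→9,x→9 10:z→10,a→8,7→10,1→10,x→12 11:z→11,a→12,7→8,1→11,x→11 12:z→12,a→8,7→8,1→12,x→12 [Hopcroft].
'zx7': N↓-sim [26, 16, 9, 2] end={s16,s32} rej; 3/3 single-dels accept.
'7aaa': N↓-sim [26, 20, 11, 4, 1] end={s16} rej; 4/4 deletions ∈↓L.
2 minimals (antichain).


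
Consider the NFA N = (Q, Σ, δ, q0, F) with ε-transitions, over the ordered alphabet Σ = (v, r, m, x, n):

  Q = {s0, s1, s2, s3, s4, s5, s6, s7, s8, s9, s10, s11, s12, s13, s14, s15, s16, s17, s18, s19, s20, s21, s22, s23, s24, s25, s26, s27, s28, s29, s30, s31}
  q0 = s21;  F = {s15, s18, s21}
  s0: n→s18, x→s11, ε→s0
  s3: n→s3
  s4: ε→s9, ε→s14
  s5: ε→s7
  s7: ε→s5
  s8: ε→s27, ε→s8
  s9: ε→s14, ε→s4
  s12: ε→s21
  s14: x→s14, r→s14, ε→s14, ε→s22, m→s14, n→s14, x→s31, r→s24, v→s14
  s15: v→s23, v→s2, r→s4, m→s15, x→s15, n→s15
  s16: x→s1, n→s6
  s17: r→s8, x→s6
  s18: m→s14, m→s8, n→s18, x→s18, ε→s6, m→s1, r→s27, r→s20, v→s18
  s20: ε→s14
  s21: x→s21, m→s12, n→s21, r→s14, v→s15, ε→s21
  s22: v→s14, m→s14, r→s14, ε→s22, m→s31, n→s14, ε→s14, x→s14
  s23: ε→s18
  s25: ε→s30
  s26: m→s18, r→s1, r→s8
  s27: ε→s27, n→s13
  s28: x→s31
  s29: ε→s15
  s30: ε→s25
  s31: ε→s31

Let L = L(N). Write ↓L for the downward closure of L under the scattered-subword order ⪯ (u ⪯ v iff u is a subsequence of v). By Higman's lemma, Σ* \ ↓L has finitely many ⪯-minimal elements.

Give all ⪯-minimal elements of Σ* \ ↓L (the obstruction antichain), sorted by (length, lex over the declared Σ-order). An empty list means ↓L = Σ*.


|Q|=32, |F|=3, |δ|=67 (23 ε).
min D↑ (4 st, q0=0, F={2}): 0:v→1,r→2,m→0,x→0,n→0 1:v→3,r→2,m→1,x→1,n→1 2:v→2,r→2,m→2,x→2,n→2 3:v→3,r→2,m→2,x→3,n→3.
'r': |S_i|=[18, 9] end={s13,s14,s20,s22,s24,s27,s31,s4,s9} rej; 1/1 single-dels accept.
'vvm': run [18, 16, 13, 8] end={s1,s13,s14,s22,s24,s27,s31,s8} — reject; 3/3 deletions ∈↓L.
2 minimals (antichain).

Antichain: [r, vvm].


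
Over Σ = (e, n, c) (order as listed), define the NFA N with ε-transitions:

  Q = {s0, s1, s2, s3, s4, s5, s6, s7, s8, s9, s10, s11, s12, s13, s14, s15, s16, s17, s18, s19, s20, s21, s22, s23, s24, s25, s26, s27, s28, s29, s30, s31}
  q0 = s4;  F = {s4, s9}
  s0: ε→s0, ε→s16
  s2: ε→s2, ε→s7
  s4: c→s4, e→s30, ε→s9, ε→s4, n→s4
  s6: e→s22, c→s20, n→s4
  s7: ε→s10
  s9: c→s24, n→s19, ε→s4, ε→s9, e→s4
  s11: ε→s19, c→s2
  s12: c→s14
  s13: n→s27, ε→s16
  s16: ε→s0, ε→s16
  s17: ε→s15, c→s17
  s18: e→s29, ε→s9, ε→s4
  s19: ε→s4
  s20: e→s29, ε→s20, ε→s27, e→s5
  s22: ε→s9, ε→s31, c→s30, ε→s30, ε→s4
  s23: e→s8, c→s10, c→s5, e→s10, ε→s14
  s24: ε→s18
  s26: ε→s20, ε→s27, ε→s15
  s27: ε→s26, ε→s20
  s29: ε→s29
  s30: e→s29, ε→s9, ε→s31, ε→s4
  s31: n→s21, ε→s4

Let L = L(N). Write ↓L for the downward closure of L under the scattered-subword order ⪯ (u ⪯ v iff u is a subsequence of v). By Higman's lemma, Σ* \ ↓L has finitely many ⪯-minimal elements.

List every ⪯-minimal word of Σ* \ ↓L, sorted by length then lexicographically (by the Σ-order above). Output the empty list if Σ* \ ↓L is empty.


Antichain: [].

|Q|=32, |F|=2, |δ|=58 (35 ε).
min D↑ (1 st, q0=0, F={}): 0:e→0,n→0,c→0 (ε-aug+det+¬).
L(D↑) = ∅; no obstructions.


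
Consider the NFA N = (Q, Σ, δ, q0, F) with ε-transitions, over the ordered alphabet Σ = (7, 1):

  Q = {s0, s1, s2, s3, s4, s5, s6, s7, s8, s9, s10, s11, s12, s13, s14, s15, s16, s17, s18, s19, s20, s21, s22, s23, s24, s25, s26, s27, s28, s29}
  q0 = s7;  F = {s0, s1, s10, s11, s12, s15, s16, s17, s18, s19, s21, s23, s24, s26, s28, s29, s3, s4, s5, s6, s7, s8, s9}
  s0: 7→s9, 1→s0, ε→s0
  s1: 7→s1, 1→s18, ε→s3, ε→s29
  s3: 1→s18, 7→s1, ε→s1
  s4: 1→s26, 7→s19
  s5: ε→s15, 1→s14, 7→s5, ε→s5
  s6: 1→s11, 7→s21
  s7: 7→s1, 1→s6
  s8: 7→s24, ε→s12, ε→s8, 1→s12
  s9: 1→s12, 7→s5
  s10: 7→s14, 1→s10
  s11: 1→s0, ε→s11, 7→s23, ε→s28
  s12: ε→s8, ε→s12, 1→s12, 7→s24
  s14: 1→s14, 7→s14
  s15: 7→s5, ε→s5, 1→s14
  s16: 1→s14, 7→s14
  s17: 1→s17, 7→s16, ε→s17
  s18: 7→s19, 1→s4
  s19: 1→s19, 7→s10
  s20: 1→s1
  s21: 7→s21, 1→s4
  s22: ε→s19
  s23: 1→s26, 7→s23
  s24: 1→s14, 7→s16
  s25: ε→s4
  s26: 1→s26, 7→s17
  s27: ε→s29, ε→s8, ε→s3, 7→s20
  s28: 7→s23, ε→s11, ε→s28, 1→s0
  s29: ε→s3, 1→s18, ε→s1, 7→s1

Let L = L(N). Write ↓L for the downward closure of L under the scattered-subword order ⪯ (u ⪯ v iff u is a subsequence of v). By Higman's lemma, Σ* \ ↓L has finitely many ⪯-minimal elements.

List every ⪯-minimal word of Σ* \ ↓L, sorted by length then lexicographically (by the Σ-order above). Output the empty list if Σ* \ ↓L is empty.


|Q|=30, |F|=23, |δ|=73 (23 ε).
min D↑ (19 st, q0=0, F={13}): 0:7→1,1→2 1:7→1,1→3 2:7→4,1→5 3:7→6,1→7 4:7→4,1→7 5:7→8,1→9 6:7→10,1→6 7:7→6,1→11 8:7→8,1→11 9:7→12,1→9 10:7→13,1→10 11:7→14,1→11 12:7→15,1→16 13:7→13,1→13 14:7→17,1→14 15:7→15,1→13 16:7→18,1→16 17:7→13,1→13 18:7→17,1→13.
'71777': N↓-sim [24, 19, 11, 6, 3, 1] end={s14} — reject; 5/5 deletions ∈↓L.
'111771': |S_i|=[24, 20, 17, 13, 10, 5, 1] end={s14} — reject; 6/6 del acc.
2 minimals (antichain).

Antichain: [71777, 111771].


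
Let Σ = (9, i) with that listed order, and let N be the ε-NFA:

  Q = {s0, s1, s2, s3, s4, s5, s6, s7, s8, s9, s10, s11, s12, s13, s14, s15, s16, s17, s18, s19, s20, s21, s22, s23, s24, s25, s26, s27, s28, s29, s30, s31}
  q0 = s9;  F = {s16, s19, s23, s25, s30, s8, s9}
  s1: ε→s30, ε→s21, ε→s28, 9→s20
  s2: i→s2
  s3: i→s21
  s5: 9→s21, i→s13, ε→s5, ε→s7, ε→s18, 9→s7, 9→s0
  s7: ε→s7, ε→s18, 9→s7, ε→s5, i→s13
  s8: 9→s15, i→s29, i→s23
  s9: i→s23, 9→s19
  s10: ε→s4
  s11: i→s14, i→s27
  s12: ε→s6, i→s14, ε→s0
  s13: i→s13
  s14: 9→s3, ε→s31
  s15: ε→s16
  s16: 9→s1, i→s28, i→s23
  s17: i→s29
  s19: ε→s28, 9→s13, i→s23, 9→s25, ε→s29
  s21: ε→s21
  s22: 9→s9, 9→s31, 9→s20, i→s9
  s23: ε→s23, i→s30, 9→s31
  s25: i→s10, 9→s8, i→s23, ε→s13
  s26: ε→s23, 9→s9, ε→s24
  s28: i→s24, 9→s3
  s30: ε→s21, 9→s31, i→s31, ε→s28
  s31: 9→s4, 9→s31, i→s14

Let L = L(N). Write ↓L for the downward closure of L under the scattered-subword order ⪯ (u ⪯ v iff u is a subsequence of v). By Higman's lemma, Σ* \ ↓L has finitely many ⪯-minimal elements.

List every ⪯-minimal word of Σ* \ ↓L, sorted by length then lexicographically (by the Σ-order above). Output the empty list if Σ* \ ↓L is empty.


|Q|=32, |F|=7, |δ|=66 (23 ε).
min D↑ (8 st, q0=0, F={4}): 0:9→1,i→2 1:9→3,i→2 2:9→4,i→5 3:9→6,i→2 4:9→4,i→4 5:9→4,i→4 6:9→7,i→2 7:9→5,i→2 (ε-aug+det+¬).
'i9': run [20, 12, 5] end={s14,s21,s3,s31,s4} rej; 2/2 single-dels accept.
'iii': run [20, 12, 9, 7] end={s13,s14,s21,s24,s3,s31,s4} ∉↓L; 3/3 deletions ∈↓L.
'999999': |S_i|=[20, 19, 18, 15, 13, 10, 6] end={s14,s20,s21,s3,s31,s4} ∉↓L; 6/6 del acc.
'99999i': N↓-sim [20, 19, 18, 15, 13, 10, 6] end={s14,s21,s24,s3,s31,s4} ∉↓L; 6/6 del acc.
4 minimals (antichain).

min(Σ*\↓L) = [i9, iii, 999999, 99999i].


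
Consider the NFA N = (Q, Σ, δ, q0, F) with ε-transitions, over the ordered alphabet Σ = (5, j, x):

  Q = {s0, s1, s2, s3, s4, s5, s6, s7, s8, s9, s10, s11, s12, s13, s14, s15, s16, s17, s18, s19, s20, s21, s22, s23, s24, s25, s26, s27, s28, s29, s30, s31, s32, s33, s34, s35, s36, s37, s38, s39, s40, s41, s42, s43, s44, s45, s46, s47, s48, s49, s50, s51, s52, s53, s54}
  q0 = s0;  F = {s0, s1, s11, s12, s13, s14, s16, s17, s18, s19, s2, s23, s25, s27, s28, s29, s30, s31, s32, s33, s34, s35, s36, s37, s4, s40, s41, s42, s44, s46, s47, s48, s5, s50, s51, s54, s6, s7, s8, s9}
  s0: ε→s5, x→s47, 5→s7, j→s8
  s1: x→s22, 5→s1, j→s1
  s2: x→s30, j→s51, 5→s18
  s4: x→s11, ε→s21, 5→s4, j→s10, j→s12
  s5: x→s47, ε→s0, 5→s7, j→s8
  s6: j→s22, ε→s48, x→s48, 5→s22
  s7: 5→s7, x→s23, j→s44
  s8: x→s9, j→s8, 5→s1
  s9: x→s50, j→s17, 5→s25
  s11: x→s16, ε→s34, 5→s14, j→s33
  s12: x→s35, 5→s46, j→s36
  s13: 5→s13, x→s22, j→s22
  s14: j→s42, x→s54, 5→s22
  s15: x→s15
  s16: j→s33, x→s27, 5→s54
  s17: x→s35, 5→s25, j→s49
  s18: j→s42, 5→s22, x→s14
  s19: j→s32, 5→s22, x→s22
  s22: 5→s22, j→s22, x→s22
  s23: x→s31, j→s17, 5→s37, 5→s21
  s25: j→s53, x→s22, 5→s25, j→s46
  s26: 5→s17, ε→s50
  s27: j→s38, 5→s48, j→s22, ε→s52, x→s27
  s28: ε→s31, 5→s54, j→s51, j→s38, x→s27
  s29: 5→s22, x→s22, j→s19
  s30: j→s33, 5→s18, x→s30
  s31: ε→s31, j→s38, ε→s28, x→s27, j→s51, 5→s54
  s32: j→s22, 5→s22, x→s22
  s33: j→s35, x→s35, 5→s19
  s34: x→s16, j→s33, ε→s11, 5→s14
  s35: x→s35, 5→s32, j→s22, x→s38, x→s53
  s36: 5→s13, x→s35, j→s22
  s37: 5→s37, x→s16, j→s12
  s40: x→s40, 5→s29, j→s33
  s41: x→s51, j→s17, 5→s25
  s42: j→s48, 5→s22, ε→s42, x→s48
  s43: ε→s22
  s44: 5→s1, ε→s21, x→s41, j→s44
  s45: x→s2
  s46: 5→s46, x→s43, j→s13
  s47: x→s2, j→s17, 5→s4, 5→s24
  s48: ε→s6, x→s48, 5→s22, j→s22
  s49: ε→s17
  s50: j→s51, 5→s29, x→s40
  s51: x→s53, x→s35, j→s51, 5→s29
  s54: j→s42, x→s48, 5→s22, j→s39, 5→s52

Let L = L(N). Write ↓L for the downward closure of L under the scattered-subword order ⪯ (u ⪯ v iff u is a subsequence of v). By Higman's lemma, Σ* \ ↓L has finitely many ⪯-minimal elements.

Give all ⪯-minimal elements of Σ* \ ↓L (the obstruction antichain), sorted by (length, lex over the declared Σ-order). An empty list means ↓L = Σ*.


Antichain: [j5x, xjxj, xx55, 5xxxj, x5jjj, xxxjjj].

|Q|=55, |F|=40, |δ|=154 (16 ε).
min D↑ (37 st, q0=0, F={14}): 0:5→1,j→2,x→3 1:5→1,j→4,x→5 2:5→6,j→2,x→7 3:5→8,j→9,x→10 4:5→6,j→4,x→11 5:5→12,j→9,x→13 6:5→6,j→6,x→14 7:5→15,j→9,x→16 8:5→8,j→17,x→18 9:5→15,j→9,x→19 10:5→20,j→21,x→22 11:5→15,j→9,x→21 12:5→12,j→17,x→23 13:5→24,j→21,x→25 14:5→14,j→14,x→14 15:5→15,j→26,x→14 16:5→27,j→21,x→28 17:5→26,j→29,x→19 18:5→30,j→31,x→23 19:5→32,j→14,x→19 20:5→14,j→33,x→30 21:5→27,j→21,x→19 22:5→20,j→31,x→22 23:5→24,j→31,x→25 24:5→14,j→33,x→34 25:5→34,j→14,x→25 26:5→26,j→35,x→14 27:5→14,j→36,x→14 28:5→27,j→31,x→28 29:5→35,j→14,x→19 30:5→14,j→33,x→24 31:5→36,j→19,x→19 32:5→14,j→14,x→14 33:5→14,j→34,x→34 34:5→14,j→14,x→34 35:5→35,j→14,x→14 36:5→14,j→32,x→14.
'j5x': run [50, 30, 10, 2] end={s22,s43} rej; 3/3 single-dels accept.
'xjxj': |S_i|=[50, 44, 22, 8, 1] end={s22} ∉↓L; 4/4 deletions ∈↓L.
'xx55': run [50, 44, 28, 12, 2] end={s22,s52} rej; 4/4 single-dels accept.
'5xxxj': run [50, 41, 34, 20, 9, 2] end={s22,s38} — reject; 5/5 del acc.
'x5jjj': N↓-sim [50, 44, 31, 17, 9, 1] end={s22} — reject; 5/5 single-dels accept.
'xxxjjj': |S_i|=[50, 44, 28, 20, 11, 7, 1] end={s22} ∉↓L; 6/6 del acc.
6 words, ⪯-incomp.


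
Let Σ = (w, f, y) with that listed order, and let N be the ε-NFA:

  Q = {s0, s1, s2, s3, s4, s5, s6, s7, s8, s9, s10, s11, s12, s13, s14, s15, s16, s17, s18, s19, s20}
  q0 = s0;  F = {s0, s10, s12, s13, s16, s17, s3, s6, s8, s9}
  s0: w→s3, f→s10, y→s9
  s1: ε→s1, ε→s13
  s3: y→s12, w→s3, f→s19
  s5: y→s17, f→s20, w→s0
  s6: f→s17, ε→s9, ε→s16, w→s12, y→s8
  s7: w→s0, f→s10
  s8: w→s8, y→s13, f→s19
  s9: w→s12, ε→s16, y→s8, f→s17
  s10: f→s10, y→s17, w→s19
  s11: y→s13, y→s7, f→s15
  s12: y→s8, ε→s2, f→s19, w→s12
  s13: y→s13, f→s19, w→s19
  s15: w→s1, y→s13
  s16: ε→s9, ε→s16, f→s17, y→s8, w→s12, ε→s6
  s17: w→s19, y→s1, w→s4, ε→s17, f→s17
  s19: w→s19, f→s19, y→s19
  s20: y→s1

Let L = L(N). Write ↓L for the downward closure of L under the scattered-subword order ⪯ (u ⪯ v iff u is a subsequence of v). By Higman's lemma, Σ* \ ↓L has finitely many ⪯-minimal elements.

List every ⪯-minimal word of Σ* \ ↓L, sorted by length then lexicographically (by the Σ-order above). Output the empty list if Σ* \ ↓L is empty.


|Q|=21, |F|=10, |δ|=55 (10 ε).
min D↑ (9 st, q0=0, F={4}): 0:w→1,f→2,y→3 1:w→1,f→4,y→5 2:w→4,f→2,y→6 3:w→5,f→6,y→7 4:w→4,f→4,y→4 5:w→5,f→4,y→7 6:w→4,f→6,y→8 7:w→7,f→4,y→8 8:w→4,f→4,y→8 [Hopcroft].
'wf': run [14, 7, 1] end={s19} ∉↓L; 2/2 single-dels accept.
'fw': run [14, 6, 2] end={s19,s4} — reject; 2/2 del acc.
'yyf': run [14, 11, 4, 1] end={s19} rej; 3/3 single-dels accept.
'yyyw': N↓-sim [14, 11, 4, 2, 1] end={s19} ∉↓L; 4/4 single-dels accept.
4 words, ⪯-incomp.

A = [wf, fw, yyf, yyyw].


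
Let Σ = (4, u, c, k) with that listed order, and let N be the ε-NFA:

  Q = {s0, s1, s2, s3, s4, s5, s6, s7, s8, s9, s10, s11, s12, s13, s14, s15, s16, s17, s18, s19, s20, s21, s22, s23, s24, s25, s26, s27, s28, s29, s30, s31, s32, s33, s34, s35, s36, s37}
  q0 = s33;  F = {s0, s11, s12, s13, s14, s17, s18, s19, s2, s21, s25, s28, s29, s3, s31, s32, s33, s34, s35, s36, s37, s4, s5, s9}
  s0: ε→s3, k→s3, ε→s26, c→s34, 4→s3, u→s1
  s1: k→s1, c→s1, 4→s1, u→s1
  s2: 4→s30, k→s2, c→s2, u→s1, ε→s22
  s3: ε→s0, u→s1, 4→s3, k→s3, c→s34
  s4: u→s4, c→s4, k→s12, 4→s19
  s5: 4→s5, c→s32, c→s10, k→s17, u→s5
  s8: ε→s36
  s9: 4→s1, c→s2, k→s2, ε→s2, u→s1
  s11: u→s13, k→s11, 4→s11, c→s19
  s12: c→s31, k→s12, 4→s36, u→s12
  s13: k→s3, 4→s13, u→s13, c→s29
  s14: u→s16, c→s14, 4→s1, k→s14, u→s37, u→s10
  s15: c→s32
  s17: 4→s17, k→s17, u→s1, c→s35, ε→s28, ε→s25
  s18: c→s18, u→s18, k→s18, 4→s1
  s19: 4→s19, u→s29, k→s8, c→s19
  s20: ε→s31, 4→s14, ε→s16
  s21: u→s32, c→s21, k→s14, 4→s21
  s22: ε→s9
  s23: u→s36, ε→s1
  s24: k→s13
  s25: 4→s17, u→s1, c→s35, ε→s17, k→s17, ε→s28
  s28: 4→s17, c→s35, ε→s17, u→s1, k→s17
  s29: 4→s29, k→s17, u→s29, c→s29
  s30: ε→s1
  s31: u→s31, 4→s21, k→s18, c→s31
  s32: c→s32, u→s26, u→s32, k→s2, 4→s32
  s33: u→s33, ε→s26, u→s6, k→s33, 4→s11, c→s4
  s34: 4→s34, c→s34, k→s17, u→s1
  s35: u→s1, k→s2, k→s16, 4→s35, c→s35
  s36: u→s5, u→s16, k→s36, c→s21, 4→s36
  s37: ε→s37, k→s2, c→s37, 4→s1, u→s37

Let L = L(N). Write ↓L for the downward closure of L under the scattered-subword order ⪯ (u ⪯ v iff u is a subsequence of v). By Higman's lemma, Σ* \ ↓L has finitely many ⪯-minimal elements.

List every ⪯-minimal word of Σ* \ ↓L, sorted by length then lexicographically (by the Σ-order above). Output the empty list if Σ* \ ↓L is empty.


|Q|=38, |F|=24, |δ|=129 (18 ε).
min D↑ (21 st, q0=0, F={11}): 0:4→1,u→0,c→2,k→0 1:4→1,u→3,c→4,k→1 2:4→4,u→2,c→2,k→5 3:4→3,u→3,c→6,k→7 4:4→4,u→6,c→4,k→8 5:4→8,u→5,c→9,k→5 6:4→6,u→6,c→6,k→10 7:4→7,u→11,c→12,k→7 8:4→8,u→13,c→14,k→8 9:4→14,u→9,c→9,k→15 10:4→10,u→11,c→16,k→10 11:4→11,u→11,c→11,k→11 12:4→12,u→11,c→12,k→10 13:4→13,u→13,c→17,k→10 14:4→14,u→17,c→14,k→18 15:4→11,u→15,c→15,k→15 16:4→16,u→11,c→16,k→19 17:4→17,u→17,c→17,k→19 18:4→11,u→20,c→18,k→18 19:4→11,u→11,c→19,k→19 20:4→11,u→20,c→20,k→19 (ε-aug+det+¬).
'4uku': run [32, 26, 20, 14, 1] end={s1} — reject; 4/4 deletions ∈↓L.
'ckck4': N↓-sim [32, 26, 22, 15, 10, 2] end={s1,s30} rej; 5/5 del acc.
2 obstructions.

min(Σ*\↓L) = [4uku, ckck4].


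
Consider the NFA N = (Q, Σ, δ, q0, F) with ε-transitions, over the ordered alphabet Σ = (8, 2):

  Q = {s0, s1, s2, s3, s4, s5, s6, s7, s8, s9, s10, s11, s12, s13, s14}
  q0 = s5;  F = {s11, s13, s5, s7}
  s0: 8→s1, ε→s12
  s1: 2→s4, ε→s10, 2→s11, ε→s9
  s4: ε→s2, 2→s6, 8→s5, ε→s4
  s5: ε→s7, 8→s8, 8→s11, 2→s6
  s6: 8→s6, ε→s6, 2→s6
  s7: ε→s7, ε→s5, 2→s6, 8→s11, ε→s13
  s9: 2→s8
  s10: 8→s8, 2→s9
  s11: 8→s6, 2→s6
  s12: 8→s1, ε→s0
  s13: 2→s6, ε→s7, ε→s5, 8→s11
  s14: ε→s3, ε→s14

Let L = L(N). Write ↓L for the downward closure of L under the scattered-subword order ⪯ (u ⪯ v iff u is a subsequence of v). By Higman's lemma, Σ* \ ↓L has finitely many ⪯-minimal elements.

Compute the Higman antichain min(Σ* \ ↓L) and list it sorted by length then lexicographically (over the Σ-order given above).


min(Σ*\↓L) = [2, 88].

|Q|=15, |F|=4, |δ|=35 (15 ε).
min D↑ (3 st, q0=0, F={2}): 0:8→1,2→2 1:8→2,2→2 2:8→2,2→2 [Hopcroft].
'2': run [6, 1] end={s6} ∉↓L; 1/1 single-dels accept.
'88': N↓-sim [6, 3, 1] end={s6} rej; 2/2 single-dels accept.
2 minimals (antichain).


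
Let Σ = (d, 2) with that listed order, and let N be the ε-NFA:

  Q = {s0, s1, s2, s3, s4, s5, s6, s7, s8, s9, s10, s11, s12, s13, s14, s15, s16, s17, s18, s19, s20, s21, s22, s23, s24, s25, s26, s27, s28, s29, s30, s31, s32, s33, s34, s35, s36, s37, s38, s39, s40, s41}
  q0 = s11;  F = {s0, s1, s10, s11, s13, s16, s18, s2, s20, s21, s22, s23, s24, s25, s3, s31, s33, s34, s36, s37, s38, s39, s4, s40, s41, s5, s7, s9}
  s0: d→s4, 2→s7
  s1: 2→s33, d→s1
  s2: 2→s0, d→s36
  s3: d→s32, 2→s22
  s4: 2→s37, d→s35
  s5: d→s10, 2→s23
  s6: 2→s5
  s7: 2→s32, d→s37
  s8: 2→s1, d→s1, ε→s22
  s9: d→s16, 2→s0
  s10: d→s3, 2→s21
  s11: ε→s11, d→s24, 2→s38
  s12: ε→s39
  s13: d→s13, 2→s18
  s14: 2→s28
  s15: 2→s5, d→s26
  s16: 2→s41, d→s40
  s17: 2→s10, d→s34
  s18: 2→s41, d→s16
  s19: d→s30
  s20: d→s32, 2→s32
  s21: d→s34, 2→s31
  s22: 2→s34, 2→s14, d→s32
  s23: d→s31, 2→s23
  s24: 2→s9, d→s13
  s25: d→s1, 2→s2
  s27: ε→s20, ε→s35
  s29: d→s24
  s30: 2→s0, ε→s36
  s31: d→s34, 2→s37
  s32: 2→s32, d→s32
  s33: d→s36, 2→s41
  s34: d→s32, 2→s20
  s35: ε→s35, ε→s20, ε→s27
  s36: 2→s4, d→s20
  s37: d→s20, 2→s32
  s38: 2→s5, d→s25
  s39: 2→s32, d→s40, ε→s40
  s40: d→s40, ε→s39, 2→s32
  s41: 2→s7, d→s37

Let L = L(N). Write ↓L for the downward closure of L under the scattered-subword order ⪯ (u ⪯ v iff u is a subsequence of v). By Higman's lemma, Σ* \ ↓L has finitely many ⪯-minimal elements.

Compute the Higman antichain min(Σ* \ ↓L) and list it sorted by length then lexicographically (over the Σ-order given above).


|Q|=42, |F|=28, |δ|=81 (11 ε).
min D↑ (28 st, q0=0, F={24}): 0:d→1,2→2 1:d→3,2→4 2:d→5,2→6 3:d→3,2→7 4:d→8,2→9 5:d→10,2→11 6:d→12,2→13 7:d→8,2→14 8:d→15,2→14 9:d→16,2→17 10:d→10,2→18 11:d→19,2→9 12:d→20,2→21 13:d→22,2→13 14:d→23,2→17 15:d→15,2→24 16:d→25,2→23 17:d→23,2→24 18:d→19,2→14 19:d→25,2→16 20:d→24,2→26 21:d→27,2→22 22:d→27,2→23 23:d→25,2→24 24:d→24,2→24 25:d→24,2→24 26:d→24,2→27 27:d→24,2→25.
'd2dd2': run [33, 29, 23, 13, 7, 1] end={s32} — reject; 5/5 deletions ∈↓L.
'd2222': N↓-sim [33, 29, 23, 13, 5, 1] end={s32} rej; 5/5 single-dels accept.
'22ddd': N↓-sim [33, 30, 22, 15, 9, 1] end={s32} rej; 5/5 deletions ∈↓L.
'dd22d2': N↓-sim [33, 29, 21, 18, 11, 5, 1] end={s32} rej; 6/6 deletions ∈↓L.
'222d22': |S_i|=[33, 30, 22, 16, 8, 3, 1] end={s32} rej; 6/6 del acc.
5 minimals (antichain).

min(Σ*\↓L) = [d2dd2, d2222, 22ddd, dd22d2, 222d22].


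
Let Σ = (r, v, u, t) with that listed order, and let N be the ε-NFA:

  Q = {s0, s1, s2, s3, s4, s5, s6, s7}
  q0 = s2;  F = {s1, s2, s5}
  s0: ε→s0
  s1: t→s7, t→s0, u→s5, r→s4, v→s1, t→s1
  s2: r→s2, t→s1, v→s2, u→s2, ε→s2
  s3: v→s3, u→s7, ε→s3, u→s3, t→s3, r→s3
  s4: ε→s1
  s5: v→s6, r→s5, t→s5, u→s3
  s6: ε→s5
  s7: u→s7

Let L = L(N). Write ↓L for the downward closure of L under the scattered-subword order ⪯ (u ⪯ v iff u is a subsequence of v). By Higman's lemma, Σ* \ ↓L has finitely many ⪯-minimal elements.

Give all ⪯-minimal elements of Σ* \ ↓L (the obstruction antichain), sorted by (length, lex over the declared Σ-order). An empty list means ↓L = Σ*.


|Q|=8, |F|=3, |δ|=25 (5 ε).
min D↑ (4 st, q0=0, F={3}): 0:r→0,v→0,u→0,t→1 1:r→1,v→1,u→2,t→1 2:r→2,v→2,u→3,t→2 3:r→3,v→3,u→3,t→3 [Hopcroft].
'tuu': |S_i|=[8, 7, 4, 2] end={s3,s7} ∉↓L; 3/3 single-dels accept.
1 obstructions.

min(Σ*\↓L) = [tuu].


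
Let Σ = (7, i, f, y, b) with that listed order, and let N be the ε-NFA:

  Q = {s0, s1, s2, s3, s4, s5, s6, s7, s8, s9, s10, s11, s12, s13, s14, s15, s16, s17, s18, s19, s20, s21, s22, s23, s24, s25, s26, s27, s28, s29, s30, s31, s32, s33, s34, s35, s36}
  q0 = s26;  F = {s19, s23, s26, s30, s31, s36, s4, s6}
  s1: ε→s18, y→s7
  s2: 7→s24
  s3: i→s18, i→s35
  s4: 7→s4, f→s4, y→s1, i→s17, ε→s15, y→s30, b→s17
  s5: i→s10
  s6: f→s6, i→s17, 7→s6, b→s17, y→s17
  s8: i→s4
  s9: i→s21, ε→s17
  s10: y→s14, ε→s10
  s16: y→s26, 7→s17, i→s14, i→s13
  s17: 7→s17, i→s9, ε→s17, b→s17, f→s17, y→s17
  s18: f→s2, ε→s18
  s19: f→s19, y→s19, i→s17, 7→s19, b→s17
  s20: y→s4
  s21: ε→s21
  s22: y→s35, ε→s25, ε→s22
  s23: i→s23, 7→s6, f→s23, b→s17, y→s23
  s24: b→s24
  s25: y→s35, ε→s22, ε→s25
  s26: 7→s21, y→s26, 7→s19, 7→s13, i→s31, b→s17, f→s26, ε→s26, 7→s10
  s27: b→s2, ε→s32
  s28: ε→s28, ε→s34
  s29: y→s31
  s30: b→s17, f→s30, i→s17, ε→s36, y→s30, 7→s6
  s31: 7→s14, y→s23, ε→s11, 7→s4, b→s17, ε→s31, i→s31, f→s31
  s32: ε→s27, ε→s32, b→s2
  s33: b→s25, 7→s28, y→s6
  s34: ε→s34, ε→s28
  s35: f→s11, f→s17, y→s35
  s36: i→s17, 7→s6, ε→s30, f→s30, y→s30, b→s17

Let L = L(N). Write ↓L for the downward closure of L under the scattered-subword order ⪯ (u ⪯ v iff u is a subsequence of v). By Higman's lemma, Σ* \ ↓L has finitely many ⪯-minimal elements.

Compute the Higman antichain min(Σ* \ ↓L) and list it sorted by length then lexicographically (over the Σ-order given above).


|Q|=37, |F|=8, |δ|=99 (23 ε).
min D↑ (8 st, q0=0, F={3}): 0:7→1,i→2,f→0,y→0,b→3 1:7→1,i→3,f→1,y→1,b→3 2:7→4,i→2,f→2,y→5,b→3 3:7→3,i→3,f→3,y→3,b→3 4:7→4,i→3,f→4,y→6,b→3 5:7→7,i→5,f→5,y→5,b→3 6:7→7,i→3,f→6,y→6,b→3 7:7→7,i→3,f→7,y→3,b→3 [Hopcroft].
'b': |S_i|=[21, 4] end={s17,s21,s24,s9} — reject; 1/1 deletions ∈↓L.
'7i': run [21, 17, 3] end={s17,s21,s9} — reject; 2/2 del acc.
'iy7y': N↓-sim [21, 17, 12, 5, 3] end={s17,s21,s9} rej; 4/4 deletions ∈↓L.
3 obstructions.

A = [b, 7i, iy7y].
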